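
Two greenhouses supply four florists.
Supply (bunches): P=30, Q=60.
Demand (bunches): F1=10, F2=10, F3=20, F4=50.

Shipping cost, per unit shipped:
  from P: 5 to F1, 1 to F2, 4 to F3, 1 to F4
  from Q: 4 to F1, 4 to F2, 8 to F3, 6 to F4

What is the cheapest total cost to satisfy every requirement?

An optimal shipping plan:
  P→F4: 30 bunches
  Q→F1: 10 bunches
  Q→F2: 10 bunches
  Q→F3: 20 bunches
  Q→F4: 20 bunches
Total cost = 390.

390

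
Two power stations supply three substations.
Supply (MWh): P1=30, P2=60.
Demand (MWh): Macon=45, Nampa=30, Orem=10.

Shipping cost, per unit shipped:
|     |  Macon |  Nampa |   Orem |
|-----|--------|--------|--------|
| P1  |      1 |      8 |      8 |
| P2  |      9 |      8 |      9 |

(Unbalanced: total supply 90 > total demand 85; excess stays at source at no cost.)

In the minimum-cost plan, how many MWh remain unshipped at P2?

An optimal plan:
  P1–Macon: 30 MWh
  P2–Macon: 15 MWh
  P2–Nampa: 30 MWh
  P2–Orem: 10 MWh
Total cost = 495.
P2 ships 55 of its 60, leaving 5.

5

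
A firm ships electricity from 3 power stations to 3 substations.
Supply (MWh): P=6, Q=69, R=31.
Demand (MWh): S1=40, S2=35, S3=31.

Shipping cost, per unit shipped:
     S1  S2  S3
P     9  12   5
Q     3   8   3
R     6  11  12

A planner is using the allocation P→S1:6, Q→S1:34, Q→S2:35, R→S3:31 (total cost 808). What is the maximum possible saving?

Current plan cost = 6·9 + 34·3 + 35·8 + 31·12 = 808.
Optimal plan:
  P->S3: 6 MWh
  Q->S1: 9 MWh
  Q->S2: 35 MWh
  Q->S3: 25 MWh
  R->S1: 31 MWh
Optimal cost = 598.
Saving = 808 − 598 = 210.

210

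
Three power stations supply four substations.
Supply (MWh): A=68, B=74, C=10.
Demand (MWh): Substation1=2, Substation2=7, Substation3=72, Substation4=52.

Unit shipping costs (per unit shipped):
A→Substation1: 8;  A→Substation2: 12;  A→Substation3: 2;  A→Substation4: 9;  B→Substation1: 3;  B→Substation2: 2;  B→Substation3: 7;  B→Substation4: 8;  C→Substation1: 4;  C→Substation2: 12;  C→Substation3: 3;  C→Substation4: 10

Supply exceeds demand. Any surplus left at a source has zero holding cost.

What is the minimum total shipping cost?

584

A cheapest plan:
  A->Substation3: 68 MWh
  B->Substation1: 2 MWh
  B->Substation2: 7 MWh
  B->Substation4: 52 MWh
  C->Substation3: 4 MWh
Total cost = 584.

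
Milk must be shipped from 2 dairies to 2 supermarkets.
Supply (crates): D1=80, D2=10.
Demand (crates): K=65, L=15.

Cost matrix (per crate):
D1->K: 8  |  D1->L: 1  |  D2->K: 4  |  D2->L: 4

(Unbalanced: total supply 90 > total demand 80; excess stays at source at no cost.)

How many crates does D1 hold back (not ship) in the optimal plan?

An optimal plan:
  D1→K: 55 × 8 = 440
  D1→L: 15 × 1 = 15
  D2→K: 10 × 4 = 40
Total cost = 495.
D1 ships 70 of its 80, leaving 10.

10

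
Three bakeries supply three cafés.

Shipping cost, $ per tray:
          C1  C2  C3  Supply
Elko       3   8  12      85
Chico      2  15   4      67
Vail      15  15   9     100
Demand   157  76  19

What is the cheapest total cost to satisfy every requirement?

Optimal allocation:
  Elko->C1: 85 × $3 = $255
  Chico->C1: 67 × $2 = $134
  Vail->C1: 5 × $15 = $75
  Vail->C2: 76 × $15 = $1140
  Vail->C3: 19 × $9 = $171
Total = 255 + 134 + 75 + 1140 + 171 = $1775.

1775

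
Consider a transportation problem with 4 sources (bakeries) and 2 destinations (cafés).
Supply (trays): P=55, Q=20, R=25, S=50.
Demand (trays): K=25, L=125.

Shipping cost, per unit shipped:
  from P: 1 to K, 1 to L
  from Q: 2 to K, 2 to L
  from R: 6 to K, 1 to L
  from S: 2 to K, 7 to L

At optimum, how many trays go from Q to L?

Optimal shipments:
  P to L: 55 trays
  Q to L: 20 trays
  R to L: 25 trays
  S to K: 25 trays
  S to L: 25 trays
Total cost = 345.
So Q→L carries 20 trays.

20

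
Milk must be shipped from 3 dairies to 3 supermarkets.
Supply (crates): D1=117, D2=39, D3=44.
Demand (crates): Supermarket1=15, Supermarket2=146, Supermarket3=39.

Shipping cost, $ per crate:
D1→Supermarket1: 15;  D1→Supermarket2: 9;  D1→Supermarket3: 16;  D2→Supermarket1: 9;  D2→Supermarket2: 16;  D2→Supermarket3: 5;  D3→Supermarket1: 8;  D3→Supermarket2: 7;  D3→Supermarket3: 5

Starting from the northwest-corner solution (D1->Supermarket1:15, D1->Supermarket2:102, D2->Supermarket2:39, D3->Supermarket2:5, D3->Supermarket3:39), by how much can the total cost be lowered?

Current plan cost = 15·15 + 102·9 + 39·16 + 5·7 + 39·5 = $1997.
Optimal plan:
  D1–Supermarket2: 117 × $9 = $1053
  D2–Supermarket3: 39 × $5 = $195
  D3–Supermarket1: 15 × $8 = $120
  D3–Supermarket2: 29 × $7 = $203
Optimal cost = $1571.
Saving = 1997 − 1571 = $426.

426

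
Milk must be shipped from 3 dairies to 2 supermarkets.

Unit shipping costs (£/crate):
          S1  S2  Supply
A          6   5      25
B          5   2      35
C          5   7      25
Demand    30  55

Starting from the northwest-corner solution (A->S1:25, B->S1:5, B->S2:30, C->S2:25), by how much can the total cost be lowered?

85

Current plan cost = 25·6 + 5·5 + 30·2 + 25·7 = £410.
Optimal plan:
  A to S1: 5 crates
  A to S2: 20 crates
  B to S2: 35 crates
  C to S1: 25 crates
Optimal cost = £325.
Saving = 410 − 325 = £85.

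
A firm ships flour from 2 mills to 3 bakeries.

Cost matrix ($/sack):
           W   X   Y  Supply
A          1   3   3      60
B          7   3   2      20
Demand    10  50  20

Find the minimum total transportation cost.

200

A cheapest plan:
  A→W: 10 × $1 = $10
  A→X: 50 × $3 = $150
  B→Y: 20 × $2 = $40
Total = 10 + 150 + 40 = $200.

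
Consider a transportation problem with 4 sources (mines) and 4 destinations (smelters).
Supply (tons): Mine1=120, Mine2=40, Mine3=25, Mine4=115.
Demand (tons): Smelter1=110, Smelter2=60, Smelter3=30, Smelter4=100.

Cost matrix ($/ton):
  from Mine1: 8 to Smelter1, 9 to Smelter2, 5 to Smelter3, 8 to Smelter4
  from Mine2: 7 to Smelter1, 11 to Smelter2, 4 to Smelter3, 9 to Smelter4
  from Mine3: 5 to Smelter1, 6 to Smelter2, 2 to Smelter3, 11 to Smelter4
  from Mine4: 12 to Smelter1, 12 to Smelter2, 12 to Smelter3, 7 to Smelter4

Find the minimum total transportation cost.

2200

An optimal shipping plan:
  Mine1–Smelter1: 75 × $8 = $600
  Mine1–Smelter2: 45 × $9 = $405
  Mine2–Smelter1: 35 × $7 = $245
  Mine2–Smelter3: 5 × $4 = $20
  Mine3–Smelter3: 25 × $2 = $50
  Mine4–Smelter2: 15 × $12 = $180
  Mine4–Smelter4: 100 × $7 = $700
Total = 600 + 405 + 245 + 20 + 50 + 180 + 700 = $2200.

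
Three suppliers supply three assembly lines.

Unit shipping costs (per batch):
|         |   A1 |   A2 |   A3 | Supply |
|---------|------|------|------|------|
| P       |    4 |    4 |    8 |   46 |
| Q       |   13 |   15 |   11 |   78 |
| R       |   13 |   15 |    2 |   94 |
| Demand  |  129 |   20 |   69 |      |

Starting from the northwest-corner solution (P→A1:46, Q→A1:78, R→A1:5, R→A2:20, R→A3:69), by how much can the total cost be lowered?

Current plan cost = 46·4 + 78·13 + 5·13 + 20·15 + 69·2 = 1701.
Optimal plan:
  P to A1: 26 × 4 = 104
  P to A2: 20 × 4 = 80
  Q to A1: 78 × 13 = 1014
  R to A1: 25 × 13 = 325
  R to A3: 69 × 2 = 138
Optimal cost = 1661.
Saving = 1701 − 1661 = 40.

40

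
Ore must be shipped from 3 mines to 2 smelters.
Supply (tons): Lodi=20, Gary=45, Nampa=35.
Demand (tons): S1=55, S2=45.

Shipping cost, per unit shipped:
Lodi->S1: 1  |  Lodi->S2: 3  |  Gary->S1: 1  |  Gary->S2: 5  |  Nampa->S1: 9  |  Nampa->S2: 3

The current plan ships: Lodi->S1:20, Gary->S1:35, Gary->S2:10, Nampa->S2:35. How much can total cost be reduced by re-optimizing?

Current plan cost = 20·1 + 35·1 + 10·5 + 35·3 = 210.
Optimal plan:
  Lodi–S1: 10 tons
  Lodi–S2: 10 tons
  Gary–S1: 45 tons
  Nampa–S2: 35 tons
Optimal cost = 190.
Saving = 210 − 190 = 20.

20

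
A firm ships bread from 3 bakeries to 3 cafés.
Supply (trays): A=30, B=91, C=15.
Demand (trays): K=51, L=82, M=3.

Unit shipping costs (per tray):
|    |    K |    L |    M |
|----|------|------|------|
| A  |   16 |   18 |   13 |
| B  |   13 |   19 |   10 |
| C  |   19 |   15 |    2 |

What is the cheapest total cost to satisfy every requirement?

Optimal allocation:
  A→L: 30 × 18 = 540
  B→K: 51 × 13 = 663
  B→L: 40 × 19 = 760
  C→L: 12 × 15 = 180
  C→M: 3 × 2 = 6
Total = 540 + 663 + 760 + 180 + 6 = 2149.

2149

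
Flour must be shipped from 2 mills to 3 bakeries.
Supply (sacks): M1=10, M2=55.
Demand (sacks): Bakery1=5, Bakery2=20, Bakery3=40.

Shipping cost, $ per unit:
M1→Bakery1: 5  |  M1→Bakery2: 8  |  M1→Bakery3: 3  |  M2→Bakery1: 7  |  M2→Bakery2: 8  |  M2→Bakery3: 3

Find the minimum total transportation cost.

305

One minimum-cost allocation:
  M1→Bakery1: 5 × $5 = $25
  M1→Bakery2: 5 × $8 = $40
  M2→Bakery2: 15 × $8 = $120
  M2→Bakery3: 40 × $3 = $120
Total = 25 + 40 + 120 + 120 = $305.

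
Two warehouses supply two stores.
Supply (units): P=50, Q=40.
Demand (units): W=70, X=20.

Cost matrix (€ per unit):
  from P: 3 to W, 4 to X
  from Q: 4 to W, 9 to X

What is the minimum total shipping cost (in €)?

A cheapest plan:
  P->W: 30 × €3 = €90
  P->X: 20 × €4 = €80
  Q->W: 40 × €4 = €160
Total = 90 + 80 + 160 = €330.

330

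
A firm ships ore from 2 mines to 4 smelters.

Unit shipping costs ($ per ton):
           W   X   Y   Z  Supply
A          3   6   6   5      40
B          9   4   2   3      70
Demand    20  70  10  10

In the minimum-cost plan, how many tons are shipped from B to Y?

The minimum-cost plan:
  A–W: 20 × $3 = $60
  A–X: 10 × $6 = $60
  A–Z: 10 × $5 = $50
  B–X: 60 × $4 = $240
  B–Y: 10 × $2 = $20
Total cost = $430.
So B→Y carries 10 tons.

10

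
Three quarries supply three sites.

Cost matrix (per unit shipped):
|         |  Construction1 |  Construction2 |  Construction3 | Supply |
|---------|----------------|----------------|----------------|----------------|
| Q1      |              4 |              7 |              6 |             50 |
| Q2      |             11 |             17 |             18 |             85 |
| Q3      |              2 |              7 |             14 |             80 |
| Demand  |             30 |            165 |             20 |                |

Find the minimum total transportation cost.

2155

One minimum-cost allocation:
  Q1 to Construction2: 30 × 7 = 210
  Q1 to Construction3: 20 × 6 = 120
  Q2 to Construction1: 30 × 11 = 330
  Q2 to Construction2: 55 × 17 = 935
  Q3 to Construction2: 80 × 7 = 560
Total = 210 + 120 + 330 + 935 + 560 = 2155.
(Supply check: Q1 ships 50; Q2 ships 85; Q3 ships 80.)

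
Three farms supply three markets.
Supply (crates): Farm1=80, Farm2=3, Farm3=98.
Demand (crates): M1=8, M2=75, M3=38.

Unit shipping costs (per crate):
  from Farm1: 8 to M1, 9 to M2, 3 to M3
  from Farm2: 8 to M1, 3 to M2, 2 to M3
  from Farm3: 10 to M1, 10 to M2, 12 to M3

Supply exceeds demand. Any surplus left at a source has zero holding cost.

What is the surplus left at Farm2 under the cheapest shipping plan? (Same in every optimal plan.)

An optimal plan:
  Farm1 to M1: 8 × 8 = 64
  Farm1 to M2: 34 × 9 = 306
  Farm1 to M3: 38 × 3 = 114
  Farm2 to M2: 3 × 3 = 9
  Farm3 to M2: 38 × 10 = 380
Total cost = 873.
Farm2 ships 3 of its 3, leaving 0.

0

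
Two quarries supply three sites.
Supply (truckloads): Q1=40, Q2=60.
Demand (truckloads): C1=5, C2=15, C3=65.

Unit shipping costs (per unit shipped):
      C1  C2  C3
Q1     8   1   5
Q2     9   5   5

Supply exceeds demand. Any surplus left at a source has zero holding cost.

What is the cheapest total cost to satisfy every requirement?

380

Optimal allocation:
  Q1→C1: 5 truckloads
  Q1→C2: 15 truckloads
  Q1→C3: 5 truckloads
  Q2→C3: 60 truckloads
Total cost = 380.
(Supply check: Q1 ships 25; Q2 ships 60.)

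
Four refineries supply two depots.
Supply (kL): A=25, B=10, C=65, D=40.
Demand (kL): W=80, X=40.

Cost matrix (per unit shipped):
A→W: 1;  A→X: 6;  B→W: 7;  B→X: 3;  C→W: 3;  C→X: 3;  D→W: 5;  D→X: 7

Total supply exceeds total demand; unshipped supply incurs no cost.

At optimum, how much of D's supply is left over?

Minimum-cost shipments:
  A to W: 25 × 1 = 25
  B to X: 10 × 3 = 30
  C to W: 35 × 3 = 105
  C to X: 30 × 3 = 90
  D to W: 20 × 5 = 100
Total cost = 350.
D ships 20 of its 40, leaving 20.

20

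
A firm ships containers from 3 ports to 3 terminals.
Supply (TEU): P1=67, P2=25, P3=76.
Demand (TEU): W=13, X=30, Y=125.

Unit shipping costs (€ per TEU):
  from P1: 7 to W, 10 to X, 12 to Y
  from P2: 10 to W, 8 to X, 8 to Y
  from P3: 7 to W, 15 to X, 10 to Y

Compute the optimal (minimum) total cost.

An optimal shipping plan:
  P1 to W: 13 TEU
  P1 to X: 30 TEU
  P1 to Y: 24 TEU
  P2 to Y: 25 TEU
  P3 to Y: 76 TEU
Total cost = €1639.
(Supply check: P1 ships 67; P2 ships 25; P3 ships 76.)

1639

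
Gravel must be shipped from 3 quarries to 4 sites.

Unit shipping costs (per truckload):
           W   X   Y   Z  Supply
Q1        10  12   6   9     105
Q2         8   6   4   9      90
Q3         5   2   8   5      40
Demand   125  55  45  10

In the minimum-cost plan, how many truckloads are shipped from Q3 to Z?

The minimum-cost plan:
  Q1→W: 50 × 10 = 500
  Q1→Y: 45 × 6 = 270
  Q1→Z: 10 × 9 = 90
  Q2→W: 75 × 8 = 600
  Q2→X: 15 × 6 = 90
  Q3→X: 40 × 2 = 80
Total cost = 1630.
The route Q3→Z is not used.

0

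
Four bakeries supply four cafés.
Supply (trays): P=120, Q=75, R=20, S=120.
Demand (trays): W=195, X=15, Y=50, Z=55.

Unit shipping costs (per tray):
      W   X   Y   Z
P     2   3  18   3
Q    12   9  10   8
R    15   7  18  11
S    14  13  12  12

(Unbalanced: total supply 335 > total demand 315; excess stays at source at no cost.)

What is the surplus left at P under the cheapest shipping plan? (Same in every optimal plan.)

Minimum-cost shipments:
  P to W: 120 × 2 = 240
  Q to Y: 20 × 10 = 200
  Q to Z: 55 × 8 = 440
  R to X: 15 × 7 = 105
  S to W: 75 × 14 = 1050
  S to Y: 30 × 12 = 360
Total cost = 2395.
P ships 120 of its 120, leaving 0.

0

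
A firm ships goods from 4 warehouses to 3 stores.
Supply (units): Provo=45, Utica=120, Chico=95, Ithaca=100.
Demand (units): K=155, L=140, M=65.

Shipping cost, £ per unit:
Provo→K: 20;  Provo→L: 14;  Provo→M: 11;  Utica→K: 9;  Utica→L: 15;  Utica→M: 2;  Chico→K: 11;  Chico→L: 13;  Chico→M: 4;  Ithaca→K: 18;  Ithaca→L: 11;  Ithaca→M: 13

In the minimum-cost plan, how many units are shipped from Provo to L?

40

The minimum-cost plan:
  Provo–L: 40 × £14 = £560
  Provo–M: 5 × £11 = £55
  Utica–K: 60 × £9 = £540
  Utica–M: 60 × £2 = £120
  Chico–K: 95 × £11 = £1045
  Ithaca–L: 100 × £11 = £1100
Total cost = £3420.
So Provo→L carries 40 units.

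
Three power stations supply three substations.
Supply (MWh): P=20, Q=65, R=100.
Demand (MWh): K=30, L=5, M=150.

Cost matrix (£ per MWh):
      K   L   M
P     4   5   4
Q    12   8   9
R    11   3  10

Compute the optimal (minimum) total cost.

An optimal shipping plan:
  P->K: 20 × £4 = £80
  Q->M: 65 × £9 = £585
  R->K: 10 × £11 = £110
  R->L: 5 × £3 = £15
  R->M: 85 × £10 = £850
Total = 80 + 585 + 110 + 15 + 850 = £1640.

1640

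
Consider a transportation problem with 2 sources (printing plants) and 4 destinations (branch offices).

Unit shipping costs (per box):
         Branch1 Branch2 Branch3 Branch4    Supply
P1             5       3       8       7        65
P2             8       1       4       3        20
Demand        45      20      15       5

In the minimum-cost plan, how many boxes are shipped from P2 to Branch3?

Optimal shipments:
  P1 to Branch1: 45 boxes
  P1 to Branch2: 20 boxes
  P2 to Branch3: 15 boxes
  P2 to Branch4: 5 boxes
Total cost = 360.
So P2→Branch3 carries 15 boxes.

15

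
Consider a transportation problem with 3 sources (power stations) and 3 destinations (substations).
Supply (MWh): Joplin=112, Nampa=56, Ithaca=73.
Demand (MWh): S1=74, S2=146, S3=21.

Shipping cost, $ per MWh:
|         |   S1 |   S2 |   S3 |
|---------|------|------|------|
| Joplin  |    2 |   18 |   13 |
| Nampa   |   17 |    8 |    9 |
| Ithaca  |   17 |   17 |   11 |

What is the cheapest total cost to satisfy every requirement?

2395

Optimal allocation:
  Joplin→S1: 74 × $2 = $148
  Joplin→S2: 38 × $18 = $684
  Nampa→S2: 56 × $8 = $448
  Ithaca→S2: 52 × $17 = $884
  Ithaca→S3: 21 × $11 = $231
Total = 148 + 684 + 448 + 884 + 231 = $2395.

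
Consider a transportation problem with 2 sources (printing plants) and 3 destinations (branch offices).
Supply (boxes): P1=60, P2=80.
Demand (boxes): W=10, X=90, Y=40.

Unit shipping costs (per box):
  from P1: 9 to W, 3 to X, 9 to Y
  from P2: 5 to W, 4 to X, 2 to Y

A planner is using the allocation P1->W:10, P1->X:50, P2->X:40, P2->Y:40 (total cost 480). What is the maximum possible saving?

50

Current plan cost = 10·9 + 50·3 + 40·4 + 40·2 = 480.
Optimal plan:
  P1 to X: 60 × 3 = 180
  P2 to W: 10 × 5 = 50
  P2 to X: 30 × 4 = 120
  P2 to Y: 40 × 2 = 80
Optimal cost = 430.
Saving = 480 − 430 = 50.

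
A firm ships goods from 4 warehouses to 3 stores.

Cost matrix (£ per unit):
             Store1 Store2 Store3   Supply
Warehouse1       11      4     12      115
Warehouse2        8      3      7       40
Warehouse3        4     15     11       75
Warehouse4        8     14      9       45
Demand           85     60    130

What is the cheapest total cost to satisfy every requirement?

1875

Optimal allocation:
  Warehouse1–Store2: 60 × £4 = £240
  Warehouse1–Store3: 55 × £12 = £660
  Warehouse2–Store3: 40 × £7 = £280
  Warehouse3–Store1: 75 × £4 = £300
  Warehouse4–Store1: 10 × £8 = £80
  Warehouse4–Store3: 35 × £9 = £315
Total = 240 + 660 + 280 + 300 + 80 + 315 = £1875.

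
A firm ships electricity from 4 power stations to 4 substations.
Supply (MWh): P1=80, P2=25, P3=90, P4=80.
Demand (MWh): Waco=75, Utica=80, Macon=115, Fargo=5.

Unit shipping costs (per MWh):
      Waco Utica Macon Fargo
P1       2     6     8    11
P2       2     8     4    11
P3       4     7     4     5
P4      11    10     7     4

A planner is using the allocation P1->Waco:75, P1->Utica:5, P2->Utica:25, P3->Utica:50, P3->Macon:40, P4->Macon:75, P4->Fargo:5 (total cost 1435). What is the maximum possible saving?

50

Current plan cost = 75·2 + 5·6 + 25·8 + 50·7 + 40·4 + 75·7 + 5·4 = 1435.
Optimal plan:
  P1–Waco: 50 MWh
  P1–Utica: 30 MWh
  P2–Waco: 25 MWh
  P3–Macon: 90 MWh
  P4–Utica: 50 MWh
  P4–Macon: 25 MWh
  P4–Fargo: 5 MWh
Optimal cost = 1385.
Saving = 1435 − 1385 = 50.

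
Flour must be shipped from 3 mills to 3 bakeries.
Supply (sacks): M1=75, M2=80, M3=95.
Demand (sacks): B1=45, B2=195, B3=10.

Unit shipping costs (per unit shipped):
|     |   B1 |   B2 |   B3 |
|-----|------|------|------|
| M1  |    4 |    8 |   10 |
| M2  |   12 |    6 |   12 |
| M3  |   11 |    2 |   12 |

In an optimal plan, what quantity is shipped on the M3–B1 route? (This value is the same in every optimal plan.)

0

The minimum-cost plan:
  M1–B1: 45 × 4 = 180
  M1–B2: 20 × 8 = 160
  M1–B3: 10 × 10 = 100
  M2–B2: 80 × 6 = 480
  M3–B2: 95 × 2 = 190
Total cost = 1110.
The route M3→B1 is not used.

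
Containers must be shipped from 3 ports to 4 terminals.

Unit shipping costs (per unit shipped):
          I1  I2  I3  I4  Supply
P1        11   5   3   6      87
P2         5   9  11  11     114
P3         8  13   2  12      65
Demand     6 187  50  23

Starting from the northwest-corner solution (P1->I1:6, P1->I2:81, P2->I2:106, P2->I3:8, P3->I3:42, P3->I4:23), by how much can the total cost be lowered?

Current plan cost = 6·11 + 81·5 + 106·9 + 8·11 + 42·2 + 23·12 = 1873.
Optimal plan:
  P1->I2: 79 × 5 = 395
  P1->I4: 8 × 6 = 48
  P2->I1: 6 × 5 = 30
  P2->I2: 108 × 9 = 972
  P3->I3: 50 × 2 = 100
  P3->I4: 15 × 12 = 180
Optimal cost = 1725.
Saving = 1873 − 1725 = 148.

148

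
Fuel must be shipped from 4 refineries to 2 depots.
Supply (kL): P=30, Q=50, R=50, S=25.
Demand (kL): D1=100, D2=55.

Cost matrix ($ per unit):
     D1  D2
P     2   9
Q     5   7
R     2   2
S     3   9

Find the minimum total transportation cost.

Optimal allocation:
  P→D1: 30 × $2 = $60
  Q→D1: 45 × $5 = $225
  Q→D2: 5 × $7 = $35
  R→D2: 50 × $2 = $100
  S→D1: 25 × $3 = $75
Total = 60 + 225 + 35 + 100 + 75 = $495.

495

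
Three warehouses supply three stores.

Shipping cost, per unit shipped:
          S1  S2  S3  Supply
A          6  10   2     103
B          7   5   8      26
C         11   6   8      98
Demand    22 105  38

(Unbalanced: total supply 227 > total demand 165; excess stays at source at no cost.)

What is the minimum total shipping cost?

812

A cheapest plan:
  A–S1: 22 units
  A–S3: 38 units
  B–S2: 26 units
  C–S2: 79 units
Total cost = 812.
(Supply check: A ships 60; B ships 26; C ships 79.)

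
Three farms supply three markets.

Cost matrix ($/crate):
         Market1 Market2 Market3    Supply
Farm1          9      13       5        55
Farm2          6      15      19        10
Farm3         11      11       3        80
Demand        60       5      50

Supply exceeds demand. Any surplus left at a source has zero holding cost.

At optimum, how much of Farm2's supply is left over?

0

Minimum-cost shipments:
  Farm1–Market1: 50 × $9 = $450
  Farm2–Market1: 10 × $6 = $60
  Farm3–Market2: 5 × $11 = $55
  Farm3–Market3: 50 × $3 = $150
Total cost = $715.
Farm2 ships 10 of its 10, leaving 0.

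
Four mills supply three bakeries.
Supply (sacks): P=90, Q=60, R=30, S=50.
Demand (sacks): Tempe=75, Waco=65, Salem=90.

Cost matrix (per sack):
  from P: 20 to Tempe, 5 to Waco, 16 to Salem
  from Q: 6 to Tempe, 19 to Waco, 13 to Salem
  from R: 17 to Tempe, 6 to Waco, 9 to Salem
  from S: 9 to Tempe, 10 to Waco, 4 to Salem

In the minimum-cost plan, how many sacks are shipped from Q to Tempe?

60

Optimal shipments:
  P->Tempe: 15 × 20 = 300
  P->Waco: 65 × 5 = 325
  P->Salem: 10 × 16 = 160
  Q->Tempe: 60 × 6 = 360
  R->Salem: 30 × 9 = 270
  S->Salem: 50 × 4 = 200
Total cost = 1615.
So Q→Tempe carries 60 sacks.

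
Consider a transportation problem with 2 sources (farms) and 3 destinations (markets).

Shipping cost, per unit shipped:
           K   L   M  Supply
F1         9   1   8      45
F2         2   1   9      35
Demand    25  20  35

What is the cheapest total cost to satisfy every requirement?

A cheapest plan:
  F1->L: 10 × 1 = 10
  F1->M: 35 × 8 = 280
  F2->K: 25 × 2 = 50
  F2->L: 10 × 1 = 10
Total = 10 + 280 + 50 + 10 = 350.

350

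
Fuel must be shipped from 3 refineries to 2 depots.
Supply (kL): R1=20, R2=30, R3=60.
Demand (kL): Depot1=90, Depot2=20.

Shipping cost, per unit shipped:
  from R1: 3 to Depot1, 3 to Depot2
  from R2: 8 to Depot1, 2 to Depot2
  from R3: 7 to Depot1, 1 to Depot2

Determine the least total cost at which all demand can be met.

600

One minimum-cost allocation:
  R1–Depot1: 20 × 3 = 60
  R2–Depot1: 30 × 8 = 240
  R3–Depot1: 40 × 7 = 280
  R3–Depot2: 20 × 1 = 20
Total = 60 + 240 + 280 + 20 = 600.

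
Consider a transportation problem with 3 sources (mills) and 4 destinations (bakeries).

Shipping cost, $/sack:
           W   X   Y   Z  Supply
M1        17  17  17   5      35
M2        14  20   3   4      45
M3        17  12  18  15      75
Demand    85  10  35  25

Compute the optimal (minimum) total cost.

1765

One minimum-cost allocation:
  M1→W: 10 × $17 = $170
  M1→Z: 25 × $5 = $125
  M2→W: 10 × $14 = $140
  M2→Y: 35 × $3 = $105
  M3→W: 65 × $17 = $1105
  M3→X: 10 × $12 = $120
Total = 170 + 125 + 140 + 105 + 1105 + 120 = $1765.
(Supply check: M1 ships 35; M2 ships 45; M3 ships 75.)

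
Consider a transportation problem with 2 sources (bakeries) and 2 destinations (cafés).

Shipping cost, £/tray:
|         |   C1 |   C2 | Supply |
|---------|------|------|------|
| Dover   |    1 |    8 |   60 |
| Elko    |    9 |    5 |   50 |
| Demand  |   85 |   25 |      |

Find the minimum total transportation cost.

410

Optimal allocation:
  Dover–C1: 60 trays
  Elko–C1: 25 trays
  Elko–C2: 25 trays
Total cost = £410.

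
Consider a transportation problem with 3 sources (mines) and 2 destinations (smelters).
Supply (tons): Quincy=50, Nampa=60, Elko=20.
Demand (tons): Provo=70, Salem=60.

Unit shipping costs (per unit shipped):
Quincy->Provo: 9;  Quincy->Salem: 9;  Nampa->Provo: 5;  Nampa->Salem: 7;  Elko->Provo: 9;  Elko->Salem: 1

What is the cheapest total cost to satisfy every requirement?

770

A cheapest plan:
  Quincy–Provo: 10 tons
  Quincy–Salem: 40 tons
  Nampa–Provo: 60 tons
  Elko–Salem: 20 tons
Total cost = 770.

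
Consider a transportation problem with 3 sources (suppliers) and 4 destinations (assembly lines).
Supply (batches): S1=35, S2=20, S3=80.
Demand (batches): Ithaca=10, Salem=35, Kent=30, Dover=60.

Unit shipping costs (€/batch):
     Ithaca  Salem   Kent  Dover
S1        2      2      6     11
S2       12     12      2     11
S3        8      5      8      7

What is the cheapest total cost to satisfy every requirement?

Optimal allocation:
  S1 to Ithaca: 10 × €2 = €20
  S1 to Salem: 25 × €2 = €50
  S2 to Kent: 20 × €2 = €40
  S3 to Salem: 10 × €5 = €50
  S3 to Kent: 10 × €8 = €80
  S3 to Dover: 60 × €7 = €420
Total = 20 + 50 + 40 + 50 + 80 + 420 = €660.

660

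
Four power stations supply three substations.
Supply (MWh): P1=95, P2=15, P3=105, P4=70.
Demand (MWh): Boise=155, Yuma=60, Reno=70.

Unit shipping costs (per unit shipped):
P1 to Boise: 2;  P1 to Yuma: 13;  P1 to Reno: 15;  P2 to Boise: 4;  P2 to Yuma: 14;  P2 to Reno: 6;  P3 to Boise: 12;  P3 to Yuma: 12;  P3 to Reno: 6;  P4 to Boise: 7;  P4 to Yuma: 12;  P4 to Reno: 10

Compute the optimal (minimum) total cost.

1705

One minimum-cost allocation:
  P1→Boise: 95 MWh
  P2→Boise: 15 MWh
  P3→Yuma: 35 MWh
  P3→Reno: 70 MWh
  P4→Boise: 45 MWh
  P4→Yuma: 25 MWh
Total cost = 1705.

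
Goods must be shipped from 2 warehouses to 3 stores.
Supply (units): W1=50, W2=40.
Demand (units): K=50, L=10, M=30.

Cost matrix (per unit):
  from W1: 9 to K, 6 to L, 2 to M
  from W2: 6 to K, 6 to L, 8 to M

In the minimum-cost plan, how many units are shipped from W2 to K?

The minimum-cost plan:
  W1 to K: 10 × 9 = 90
  W1 to L: 10 × 6 = 60
  W1 to M: 30 × 2 = 60
  W2 to K: 40 × 6 = 240
Total cost = 450.
So W2→K carries 40 units.

40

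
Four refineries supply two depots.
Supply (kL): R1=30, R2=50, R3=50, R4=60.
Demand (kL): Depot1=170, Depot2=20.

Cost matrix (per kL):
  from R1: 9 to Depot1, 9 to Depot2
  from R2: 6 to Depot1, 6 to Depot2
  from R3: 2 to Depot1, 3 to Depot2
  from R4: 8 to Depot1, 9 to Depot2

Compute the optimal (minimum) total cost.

One minimum-cost allocation:
  R1→Depot1: 10 kL
  R1→Depot2: 20 kL
  R2→Depot1: 50 kL
  R3→Depot1: 50 kL
  R4→Depot1: 60 kL
Total cost = 1150.

1150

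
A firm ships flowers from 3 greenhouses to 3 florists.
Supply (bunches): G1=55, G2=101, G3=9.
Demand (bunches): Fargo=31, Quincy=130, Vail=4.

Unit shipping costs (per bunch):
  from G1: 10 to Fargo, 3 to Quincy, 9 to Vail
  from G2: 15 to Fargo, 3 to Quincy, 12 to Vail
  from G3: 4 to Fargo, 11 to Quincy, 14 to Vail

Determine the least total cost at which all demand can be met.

682

Optimal allocation:
  G1–Fargo: 22 × 10 = 220
  G1–Quincy: 29 × 3 = 87
  G1–Vail: 4 × 9 = 36
  G2–Quincy: 101 × 3 = 303
  G3–Fargo: 9 × 4 = 36
Total = 220 + 87 + 36 + 303 + 36 = 682.
(Supply check: G1 ships 55; G2 ships 101; G3 ships 9.)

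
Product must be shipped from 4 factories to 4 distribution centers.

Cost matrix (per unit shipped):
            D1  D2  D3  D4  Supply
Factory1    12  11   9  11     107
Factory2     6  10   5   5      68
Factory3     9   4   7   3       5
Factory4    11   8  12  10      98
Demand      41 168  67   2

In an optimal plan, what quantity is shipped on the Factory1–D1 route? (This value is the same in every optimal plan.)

The minimum-cost plan:
  Factory1→D2: 65 pallets
  Factory1→D3: 42 pallets
  Factory2→D1: 41 pallets
  Factory2→D3: 25 pallets
  Factory2→D4: 2 pallets
  Factory3→D2: 5 pallets
  Factory4→D2: 98 pallets
Total cost = 2278.
The route Factory1→D1 is not used.

0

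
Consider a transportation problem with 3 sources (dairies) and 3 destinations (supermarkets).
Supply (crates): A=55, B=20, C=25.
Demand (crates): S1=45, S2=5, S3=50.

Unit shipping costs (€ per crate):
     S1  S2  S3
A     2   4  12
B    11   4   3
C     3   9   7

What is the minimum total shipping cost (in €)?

405

One minimum-cost allocation:
  A–S1: 45 crates
  A–S2: 5 crates
  A–S3: 5 crates
  B–S3: 20 crates
  C–S3: 25 crates
Total cost = €405.
(Supply check: A ships 55; B ships 20; C ships 25.)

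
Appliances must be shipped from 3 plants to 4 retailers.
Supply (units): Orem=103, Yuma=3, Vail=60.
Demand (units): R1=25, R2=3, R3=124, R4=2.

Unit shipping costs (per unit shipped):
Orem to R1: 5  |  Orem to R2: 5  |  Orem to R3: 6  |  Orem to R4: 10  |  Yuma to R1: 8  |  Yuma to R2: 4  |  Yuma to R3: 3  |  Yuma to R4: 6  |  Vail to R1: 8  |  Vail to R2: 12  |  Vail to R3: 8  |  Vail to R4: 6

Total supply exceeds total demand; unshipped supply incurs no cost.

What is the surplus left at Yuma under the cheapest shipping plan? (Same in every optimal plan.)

An optimal plan:
  Orem–R1: 25 × 5 = 125
  Orem–R2: 3 × 5 = 15
  Orem–R3: 75 × 6 = 450
  Yuma–R3: 3 × 3 = 9
  Vail–R3: 46 × 8 = 368
  Vail–R4: 2 × 6 = 12
Total cost = 979.
Yuma ships 3 of its 3, leaving 0.

0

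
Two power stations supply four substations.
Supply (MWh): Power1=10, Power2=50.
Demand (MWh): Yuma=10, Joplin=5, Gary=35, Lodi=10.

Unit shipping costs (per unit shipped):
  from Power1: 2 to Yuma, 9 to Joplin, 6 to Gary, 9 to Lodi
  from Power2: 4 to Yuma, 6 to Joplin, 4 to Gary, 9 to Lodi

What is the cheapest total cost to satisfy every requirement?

A cheapest plan:
  Power1→Yuma: 10 MWh
  Power2→Joplin: 5 MWh
  Power2→Gary: 35 MWh
  Power2→Lodi: 10 MWh
Total cost = 280.
(Supply check: Power1 ships 10; Power2 ships 50.)

280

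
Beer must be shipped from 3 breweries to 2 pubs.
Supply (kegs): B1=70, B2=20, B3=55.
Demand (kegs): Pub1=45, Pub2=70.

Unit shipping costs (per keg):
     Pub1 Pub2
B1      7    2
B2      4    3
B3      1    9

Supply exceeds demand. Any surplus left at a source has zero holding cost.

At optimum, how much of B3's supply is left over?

An optimal plan:
  B1–Pub2: 70 × 2 = 140
  B3–Pub1: 45 × 1 = 45
Total cost = 185.
B3 ships 45 of its 55, leaving 10.

10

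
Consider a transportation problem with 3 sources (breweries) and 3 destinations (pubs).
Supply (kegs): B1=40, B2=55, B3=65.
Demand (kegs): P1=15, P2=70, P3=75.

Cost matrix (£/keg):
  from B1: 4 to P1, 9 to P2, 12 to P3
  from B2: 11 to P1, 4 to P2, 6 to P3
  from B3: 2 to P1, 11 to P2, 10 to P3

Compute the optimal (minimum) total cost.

A cheapest plan:
  B1–P2: 40 × £9 = £360
  B2–P2: 30 × £4 = £120
  B2–P3: 25 × £6 = £150
  B3–P1: 15 × £2 = £30
  B3–P3: 50 × £10 = £500
Total = 360 + 120 + 150 + 30 + 500 = £1160.

1160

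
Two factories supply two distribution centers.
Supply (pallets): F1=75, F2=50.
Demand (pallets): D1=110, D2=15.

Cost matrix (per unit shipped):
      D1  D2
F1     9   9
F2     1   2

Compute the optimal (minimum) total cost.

725

A cheapest plan:
  F1–D1: 60 × 9 = 540
  F1–D2: 15 × 9 = 135
  F2–D1: 50 × 1 = 50
Total = 540 + 135 + 50 = 725.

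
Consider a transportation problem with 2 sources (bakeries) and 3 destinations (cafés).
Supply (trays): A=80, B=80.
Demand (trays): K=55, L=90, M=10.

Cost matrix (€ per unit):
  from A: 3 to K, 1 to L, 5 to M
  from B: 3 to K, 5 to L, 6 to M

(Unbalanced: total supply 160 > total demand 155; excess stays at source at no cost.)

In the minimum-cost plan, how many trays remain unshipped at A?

Minimum-cost shipments:
  A–L: 80 × €1 = €80
  B–K: 55 × €3 = €165
  B–L: 10 × €5 = €50
  B–M: 10 × €6 = €60
Total cost = €355.
A ships 80 of its 80, leaving 0.

0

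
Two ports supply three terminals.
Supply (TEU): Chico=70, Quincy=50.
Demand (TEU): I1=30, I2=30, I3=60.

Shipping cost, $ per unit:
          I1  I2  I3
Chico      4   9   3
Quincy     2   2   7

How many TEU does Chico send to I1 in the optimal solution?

10

The minimum-cost plan:
  Chico to I1: 10 × $4 = $40
  Chico to I3: 60 × $3 = $180
  Quincy to I1: 20 × $2 = $40
  Quincy to I2: 30 × $2 = $60
Total cost = $320.
So Chico→I1 carries 10 TEU.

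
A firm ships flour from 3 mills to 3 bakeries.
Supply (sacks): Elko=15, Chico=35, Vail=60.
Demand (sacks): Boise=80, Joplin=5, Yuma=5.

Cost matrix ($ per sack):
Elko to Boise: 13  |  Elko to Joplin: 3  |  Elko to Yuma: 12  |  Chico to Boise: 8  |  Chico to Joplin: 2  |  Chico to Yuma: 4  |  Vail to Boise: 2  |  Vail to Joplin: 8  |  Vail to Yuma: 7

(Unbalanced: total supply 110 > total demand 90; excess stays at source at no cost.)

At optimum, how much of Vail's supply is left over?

An optimal plan:
  Chico to Boise: 20 sacks
  Chico to Joplin: 5 sacks
  Chico to Yuma: 5 sacks
  Vail to Boise: 60 sacks
Total cost = $310.
Vail ships 60 of its 60, leaving 0.

0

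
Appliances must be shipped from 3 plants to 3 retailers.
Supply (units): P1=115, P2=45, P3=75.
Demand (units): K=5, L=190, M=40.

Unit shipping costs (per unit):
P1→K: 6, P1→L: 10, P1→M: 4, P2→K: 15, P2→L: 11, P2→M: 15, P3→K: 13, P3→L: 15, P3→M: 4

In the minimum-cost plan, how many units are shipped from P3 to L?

Optimal shipments:
  P1->K: 5 × 6 = 30
  P1->L: 110 × 10 = 1100
  P2->L: 45 × 11 = 495
  P3->L: 35 × 15 = 525
  P3->M: 40 × 4 = 160
Total cost = 2310.
So P3→L carries 35 units.

35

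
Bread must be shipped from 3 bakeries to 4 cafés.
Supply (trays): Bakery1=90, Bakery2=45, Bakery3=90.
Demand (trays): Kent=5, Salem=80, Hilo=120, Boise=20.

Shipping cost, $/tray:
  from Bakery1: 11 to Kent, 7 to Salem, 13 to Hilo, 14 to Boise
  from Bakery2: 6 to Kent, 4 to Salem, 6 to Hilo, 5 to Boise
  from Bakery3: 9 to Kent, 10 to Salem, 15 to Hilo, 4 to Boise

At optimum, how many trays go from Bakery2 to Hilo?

The minimum-cost plan:
  Bakery1–Salem: 80 × $7 = $560
  Bakery1–Hilo: 10 × $13 = $130
  Bakery2–Hilo: 45 × $6 = $270
  Bakery3–Kent: 5 × $9 = $45
  Bakery3–Hilo: 65 × $15 = $975
  Bakery3–Boise: 20 × $4 = $80
Total cost = $2060.
So Bakery2→Hilo carries 45 trays.

45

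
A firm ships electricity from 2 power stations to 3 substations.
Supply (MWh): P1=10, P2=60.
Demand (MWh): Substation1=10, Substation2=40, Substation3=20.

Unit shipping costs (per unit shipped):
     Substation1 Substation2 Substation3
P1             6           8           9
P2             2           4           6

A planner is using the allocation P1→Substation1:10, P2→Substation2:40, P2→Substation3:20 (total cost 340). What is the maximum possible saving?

10

Current plan cost = 10·6 + 40·4 + 20·6 = 340.
Optimal plan:
  P1->Substation3: 10 MWh
  P2->Substation1: 10 MWh
  P2->Substation2: 40 MWh
  P2->Substation3: 10 MWh
Optimal cost = 330.
Saving = 340 − 330 = 10.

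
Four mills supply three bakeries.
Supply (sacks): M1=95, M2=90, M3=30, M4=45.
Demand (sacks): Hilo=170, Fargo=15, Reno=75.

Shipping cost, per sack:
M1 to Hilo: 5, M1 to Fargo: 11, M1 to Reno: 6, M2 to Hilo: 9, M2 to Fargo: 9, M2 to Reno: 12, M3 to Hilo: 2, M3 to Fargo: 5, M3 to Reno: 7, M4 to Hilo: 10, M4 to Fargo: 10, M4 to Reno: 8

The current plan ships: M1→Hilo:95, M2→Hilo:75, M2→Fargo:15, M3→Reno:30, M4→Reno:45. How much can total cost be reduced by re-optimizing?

120

Current plan cost = 95·5 + 75·9 + 15·9 + 30·7 + 45·8 = 1855.
Optimal plan:
  M1->Hilo: 65 × 5 = 325
  M1->Reno: 30 × 6 = 180
  M2->Hilo: 75 × 9 = 675
  M2->Fargo: 15 × 9 = 135
  M3->Hilo: 30 × 2 = 60
  M4->Reno: 45 × 8 = 360
Optimal cost = 1735.
Saving = 1855 − 1735 = 120.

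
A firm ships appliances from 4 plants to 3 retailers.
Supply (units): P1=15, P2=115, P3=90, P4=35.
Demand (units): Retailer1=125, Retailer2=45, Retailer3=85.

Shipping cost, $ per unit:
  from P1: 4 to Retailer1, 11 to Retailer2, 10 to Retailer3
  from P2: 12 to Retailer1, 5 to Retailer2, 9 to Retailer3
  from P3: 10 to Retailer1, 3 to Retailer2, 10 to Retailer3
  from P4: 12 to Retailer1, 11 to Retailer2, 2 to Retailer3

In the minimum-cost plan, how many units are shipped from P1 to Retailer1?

Optimal shipments:
  P1–Retailer1: 15 × $4 = $60
  P2–Retailer1: 20 × $12 = $240
  P2–Retailer2: 45 × $5 = $225
  P2–Retailer3: 50 × $9 = $450
  P3–Retailer1: 90 × $10 = $900
  P4–Retailer3: 35 × $2 = $70
Total cost = $1945.
So P1→Retailer1 carries 15 units.

15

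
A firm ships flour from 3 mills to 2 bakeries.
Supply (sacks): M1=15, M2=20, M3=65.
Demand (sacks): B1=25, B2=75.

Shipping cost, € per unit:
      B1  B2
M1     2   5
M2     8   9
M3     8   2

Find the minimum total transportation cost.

330

An optimal shipping plan:
  M1→B1: 15 sacks
  M2→B1: 10 sacks
  M2→B2: 10 sacks
  M3→B2: 65 sacks
Total cost = €330.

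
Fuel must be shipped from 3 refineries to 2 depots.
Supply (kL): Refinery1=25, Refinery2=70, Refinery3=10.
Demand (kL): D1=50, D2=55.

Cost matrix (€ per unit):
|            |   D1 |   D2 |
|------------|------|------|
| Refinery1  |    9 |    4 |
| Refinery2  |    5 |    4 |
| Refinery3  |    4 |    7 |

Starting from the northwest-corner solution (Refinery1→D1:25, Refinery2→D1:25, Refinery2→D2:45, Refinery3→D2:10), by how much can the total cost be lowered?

Current plan cost = 25·9 + 25·5 + 45·4 + 10·7 = €600.
Optimal plan:
  Refinery1 to D2: 25 × €4 = €100
  Refinery2 to D1: 40 × €5 = €200
  Refinery2 to D2: 30 × €4 = €120
  Refinery3 to D1: 10 × €4 = €40
Optimal cost = €460.
Saving = 600 − 460 = €140.

140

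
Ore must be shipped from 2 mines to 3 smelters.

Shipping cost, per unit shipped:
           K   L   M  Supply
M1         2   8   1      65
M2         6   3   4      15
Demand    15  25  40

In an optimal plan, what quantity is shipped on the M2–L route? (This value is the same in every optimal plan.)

15

Solving gives:
  M1->K: 15 × 2 = 30
  M1->L: 10 × 8 = 80
  M1->M: 40 × 1 = 40
  M2->L: 15 × 3 = 45
Total cost = 195.
So M2→L carries 15 tons.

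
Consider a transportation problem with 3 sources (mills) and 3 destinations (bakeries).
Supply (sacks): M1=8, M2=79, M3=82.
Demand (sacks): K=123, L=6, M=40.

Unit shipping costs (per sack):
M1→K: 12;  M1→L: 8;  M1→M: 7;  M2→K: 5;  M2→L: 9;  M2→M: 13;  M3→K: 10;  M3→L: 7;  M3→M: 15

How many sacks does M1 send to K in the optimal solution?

0

The minimum-cost plan:
  M1 to M: 8 × 7 = 56
  M2 to K: 79 × 5 = 395
  M3 to K: 44 × 10 = 440
  M3 to L: 6 × 7 = 42
  M3 to M: 32 × 15 = 480
Total cost = 1413.
The route M1→K is not used.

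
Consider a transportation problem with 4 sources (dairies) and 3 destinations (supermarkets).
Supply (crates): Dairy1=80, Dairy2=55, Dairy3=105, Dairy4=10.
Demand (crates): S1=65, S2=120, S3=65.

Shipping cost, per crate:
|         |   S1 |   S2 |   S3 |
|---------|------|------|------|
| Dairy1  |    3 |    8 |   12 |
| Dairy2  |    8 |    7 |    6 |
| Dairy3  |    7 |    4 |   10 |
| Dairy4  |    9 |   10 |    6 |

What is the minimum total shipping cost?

1125

An optimal shipping plan:
  Dairy1 to S1: 65 crates
  Dairy1 to S2: 15 crates
  Dairy2 to S3: 55 crates
  Dairy3 to S2: 105 crates
  Dairy4 to S3: 10 crates
Total cost = 1125.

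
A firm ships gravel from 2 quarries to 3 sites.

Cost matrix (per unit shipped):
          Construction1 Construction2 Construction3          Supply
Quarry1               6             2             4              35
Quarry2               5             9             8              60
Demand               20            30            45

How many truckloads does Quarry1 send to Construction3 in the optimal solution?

The minimum-cost plan:
  Quarry1 to Construction2: 30 truckloads
  Quarry1 to Construction3: 5 truckloads
  Quarry2 to Construction1: 20 truckloads
  Quarry2 to Construction3: 40 truckloads
Total cost = 500.
So Quarry1→Construction3 carries 5 truckloads.

5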